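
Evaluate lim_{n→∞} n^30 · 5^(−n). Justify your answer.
lim = 0

Exponentials with base > 1 dominate every fixed polynomial: for any fixed c, n^c / 5^n → 0 as n → ∞ (e.g. by the ratio test, or by writing 5^n = e^(n ln 5) and noting e^(n ln 5) / n^c → ∞). Hence n^30 · 5^(−n) = n^30 / 5^n → 0.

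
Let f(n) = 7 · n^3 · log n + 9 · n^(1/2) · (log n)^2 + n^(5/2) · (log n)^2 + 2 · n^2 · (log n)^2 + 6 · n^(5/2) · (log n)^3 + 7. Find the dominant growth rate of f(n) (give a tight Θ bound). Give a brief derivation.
f(n) ∈ Θ(n^3 · log n)

Compare the terms by growth order. For large n, n^a · (log n)^b dominates n^a' · (log n)^b' iff a > a', or (a = a' and b > b'). Ranking the 6 terms shows the dominant one is 7 · n^3 · log n. Hence f(n) ∈ Θ(n^3 · log n).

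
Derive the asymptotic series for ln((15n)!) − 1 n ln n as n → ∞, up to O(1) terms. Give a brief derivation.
ln((15n)!) − 1 n ln n = 14 n ln n + 15(ln 15 − 1) n + (1/2) ln(2π·15n) + O(1/n)

Stirling: ln((15n)!) = 15n ln(15n) − 15n + (1/2) ln(2π·15n) + O(1/n).
Expand 15n ln(15n) = 15n (ln n + ln 15) = 15n ln n + 15n ln 15.
Subtract 1n ln n: leading term is (15 − 1) n ln n = 14 n ln n. The next term is 15n ln 15 − 15n = 15(ln 15 − 1) n. Then the (1/2) ln(2π·15n) correction.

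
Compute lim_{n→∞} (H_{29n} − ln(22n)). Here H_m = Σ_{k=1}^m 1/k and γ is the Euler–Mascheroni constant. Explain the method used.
lim = ln(29/22) + γ

By Euler-Maclaurin, H_m = ln m + γ + O(1/m). So
  H_{29n} − ln(22n) = ln(29n) + γ − ln(22n) + O(1/n)
                       = ln(29/22) + γ + O(1/n).
Hence the limit is ln(29/22) + γ.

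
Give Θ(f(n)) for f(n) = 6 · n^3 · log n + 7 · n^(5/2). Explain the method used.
f(n) ∈ Θ(n^3 · log n)

Compare the terms by growth order. For large n, n^a · (log n)^b dominates n^a' · (log n)^b' iff a > a', or (a = a' and b > b'). Ranking the 2 terms shows the dominant one is 6 · n^3 · log n. Hence f(n) ∈ Θ(n^3 · log n).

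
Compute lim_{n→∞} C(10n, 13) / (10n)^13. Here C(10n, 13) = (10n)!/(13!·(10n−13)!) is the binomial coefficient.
lim = 1/13! = 1/6227020800

With N = 10n → ∞: C(N, 13) / N^13 = [N(N−1)…(N−12)] / (13! · N^13) = (1/13!) · 1 · (1 − 1/(10n)) · … · (1 − 12/(10n)). Each factor → 1 as N → ∞, so the limit is 1/13! = 1/6227020800.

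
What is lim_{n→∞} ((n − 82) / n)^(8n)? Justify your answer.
lim = e^(−656)

Rewrite as (1 − 82/n)^(8n). By the standard limit (1 + x/n)^n → e^x, we have (1 − 82/n)^n → e^(−82), and raising to the 8th power gives e^(−656).
More precisely, ln[(1 − 82/n)^(8n)] = 8n · ln(1 − 82/n) = 8n · (-82/n + O(1/n^2)) = -656 + O(1/n) → -656.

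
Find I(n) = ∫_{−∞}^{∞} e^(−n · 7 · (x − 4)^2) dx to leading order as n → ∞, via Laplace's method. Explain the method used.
I(n) = sqrt(π/(7n))

Here φ(x) = 7 · (x − 4)^2 has its unique minimum at x* = 4 with φ(x*) = 0 and φ''(x*) = 14. Laplace's method gives
  I(n) ~ e^(−n φ(x*)) · sqrt(2π / (n · φ''(x*))) = sqrt(2π / (14n)) = sqrt(π/(7n)).
This is exact: substituting u = (x − 4)·sqrt(7n) gives I(n) = (1/sqrt(7n)) ∫_{−∞}^{∞} e^(−u^2) du = sqrt(π/(7n)).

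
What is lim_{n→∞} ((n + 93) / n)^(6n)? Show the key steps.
lim = e^558

Rewrite as (1 + 93/n)^(6n). By the standard limit (1 + x/n)^n → e^x, we have (1 + 93/n)^n → e^93, and raising to the 6th power gives e^558.
More precisely, ln[(1 + 93/n)^(6n)] = 6n · ln(1 + 93/n) = 6n · (93/n + O(1/n^2)) = 558 + O(1/n) → 558.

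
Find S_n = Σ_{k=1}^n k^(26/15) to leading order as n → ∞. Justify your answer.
S_n ~ (15/41) · n^(41/15)

Integral comparison: Σ_{k=1}^n k^(26/15) = ∫_0^n x^(26/15) dx + O(n^(26/15)). The integral is n^(1 + 26/15) / (1 + 26/15) = n^((26+15)/15) / ((26+15)/15) = (15/41) · n^(41/15).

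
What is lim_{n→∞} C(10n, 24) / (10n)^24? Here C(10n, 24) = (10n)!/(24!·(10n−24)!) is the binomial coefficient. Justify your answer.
lim = 1/24! = 1/620448401733239439360000

With N = 10n → ∞: C(N, 24) / N^24 = [N(N−1)…(N−23)] / (24! · N^24) = (1/24!) · 1 · (1 − 1/(10n)) · … · (1 − 23/(10n)). Each factor → 1 as N → ∞, so the limit is 1/24! = 1/620448401733239439360000.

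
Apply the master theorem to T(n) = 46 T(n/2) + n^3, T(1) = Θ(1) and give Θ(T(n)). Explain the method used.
T(n) = Θ(n^(log_2 46))

Master theorem: compare f(n) = n^3 to n^(log_2 46) where log_2 46 ≈ 5.524. Since 3 < log_2 46, we have f(n) = O(n^(log_2 46 − ε)) for some ε > 0 — Case 1. Hence T(n) = Θ(n^(log_2 46)).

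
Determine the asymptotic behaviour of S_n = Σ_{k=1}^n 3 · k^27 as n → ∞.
S_n ~ 3 · n^28 / 28

By integral comparison (Euler-Maclaurin), Σ_{k=1}^n 3 · k^27 = 3 · ∫_0^n x^27 dx + O(n^27) = 3 · n^28/28 + O(n^27). (Equivalently, Faulhaber's formula gives the same leading term.)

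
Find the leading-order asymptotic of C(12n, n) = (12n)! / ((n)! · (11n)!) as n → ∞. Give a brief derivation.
C(12n, n) ~ (8916100448256/285311670611)^(n) · sqrt(6/(11π·n))

Write N = n. Apply Stirling to each factorial:
  (12N)! ~ sqrt(2π·12N) · (12N/e)^(12N),
  N! ~ sqrt(2π N) · (N/e)^N,
  (11N)! ~ sqrt(2π·11N) · (11N/e)^(11N).
The exponential factors combine to (12N)^(12N) / (N^N · (11N)^(11N)) = 12^(12N)/11^(11N) = (12^12/11^11)^N = (8916100448256/285311670611)^N.
The square-root prefactors combine to sqrt(2π·12N) / (sqrt(2π N)·sqrt(2π·11N)) = sqrt(12 / (2π·11·N)) = sqrt(6/(11π·n)).
Substituting N = n: C(12n, n) ~ (8916100448256/285311670611)^(n) · sqrt(6/(11π·n)).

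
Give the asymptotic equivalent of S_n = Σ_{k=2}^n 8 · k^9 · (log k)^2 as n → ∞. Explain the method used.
S_n ~ 4 · n^10 · (log n)^2 / 5

By integral comparison, S_n = ∫_1^n 8 · x^9 · (log x)^2 dx + O(n^9 · (log n)^2). For the integral, the leading term of ∫_1^n x^9 (log x)^2 dx is n^10/10 · (log n)^2 (by repeated integration by parts; each step lowers the log-exponent and produces a relatively O(1/log n) correction). Hence S_n ~ 4 · n^10 · (log n)^2 / 5.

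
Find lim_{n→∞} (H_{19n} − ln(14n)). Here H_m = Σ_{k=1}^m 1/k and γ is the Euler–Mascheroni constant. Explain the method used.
lim = ln(19/14) + γ

By Euler-Maclaurin, H_m = ln m + γ + O(1/m). So
  H_{19n} − ln(14n) = ln(19n) + γ − ln(14n) + O(1/n)
                       = ln(19/14) + γ + O(1/n).
Hence the limit is ln(19/14) + γ.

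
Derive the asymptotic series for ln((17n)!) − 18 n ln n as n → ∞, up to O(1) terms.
ln((17n)!) − 18 n ln n = −n ln n + 17(ln 17 − 1) n + (1/2) ln(2π·17n) + O(1/n)

Stirling: ln((17n)!) = 17n ln(17n) − 17n + (1/2) ln(2π·17n) + O(1/n).
Expand 17n ln(17n) = 17n (ln n + ln 17) = 17n ln n + 17n ln 17.
Subtract 18n ln n: leading term is (17 − 18) n ln n = −n ln n. The next term is 17n ln 17 − 17n = 17(ln 17 − 1) n. Then the (1/2) ln(2π·17n) correction.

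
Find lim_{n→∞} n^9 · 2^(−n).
lim = 0

Exponentials with base > 1 dominate every fixed polynomial: for any fixed c, n^c / 2^n → 0 as n → ∞ (e.g. by the ratio test, or by writing 2^n = e^(n ln 2) and noting e^(n ln 2) / n^c → ∞). Hence n^9 · 2^(−n) = n^9 / 2^n → 0.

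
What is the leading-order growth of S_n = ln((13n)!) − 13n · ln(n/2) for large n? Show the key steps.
S_n ~ 13n · (ln 26 − 1) + O(ln n)

Stirling: ln((13n)!) = 13n ln(13n) − 13n + O(ln n).
  S_n = 13n ln(13n) − 13n − 13n ln(n/2) + O(ln n)
      = 13n ln(13n) − 13n ln n + 13n ln 2 − 13n + O(ln n)
      = 13n ln 13 + 13n ln 2 − 13n + O(ln n)
      = 13n (ln 26 − 1) + O(ln n).
Numerically ln(26) − 1 ≈ 2.2581.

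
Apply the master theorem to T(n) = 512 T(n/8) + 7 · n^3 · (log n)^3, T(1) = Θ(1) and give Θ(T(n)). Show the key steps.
T(n) = Θ(n^3 · (log n)^4)

Here log_8 512 = 3 and f(n) = 7 · n^3 · (log n)^3 = Θ(n^(log_8 512) · (log n)^3). This is the extended Case 2 of the master theorem (f matches the critical exponent up to log factors), giving T(n) = Θ(n^(log_8 512) · (log n)^(3+1)) = Θ(n^3 · (log n)^4).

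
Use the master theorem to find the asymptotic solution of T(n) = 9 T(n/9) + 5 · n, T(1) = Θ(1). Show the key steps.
T(n) = Θ(n log n)

log_9 9 = 1, and f(n) = 5 · n = Θ(n^(log_9 9)). This is Case 2 of the master theorem: T(n) = Θ(f(n) · log n) = Θ(n log n).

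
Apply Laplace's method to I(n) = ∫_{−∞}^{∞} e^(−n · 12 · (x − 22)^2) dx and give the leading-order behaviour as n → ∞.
I(n) = sqrt(π/(12n))

Here φ(x) = 12 · (x − 22)^2 has its unique minimum at x* = 22 with φ(x*) = 0 and φ''(x*) = 24. Laplace's method gives
  I(n) ~ e^(−n φ(x*)) · sqrt(2π / (n · φ''(x*))) = sqrt(2π / (24n)) = sqrt(π/(12n)).
This is exact: substituting u = (x − 22)·sqrt(12n) gives I(n) = (1/sqrt(12n)) ∫_{−∞}^{∞} e^(−u^2) du = sqrt(π/(12n)).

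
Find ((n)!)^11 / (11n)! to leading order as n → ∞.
((n)!)^11/(11n)! ~ ((2π·n)^(10/2) / sqrt(11)) · 11^(−11·n)  →  0

Write N = n. Stirling: N! ~ sqrt(2π N)(N/e)^N and (11N)! ~ sqrt(2π·11N)·(11N/e)^(11N).
  (N!)^11/(11N)! ~ (2π N)^(11/2) (N/e)^(11N) / [sqrt(2π·11N) (11N/e)^(11N)]
     = (2π N)^(11/2) / sqrt(2π·11N) · (N/(11N))^(11N)
     = (2π N)^((11−1)/2) / sqrt(11) · 11^(−11N).
Since 11^11 > 1, the factor 11^(−11N) decays exponentially, so the ratio → 0. Substituting N = n gives the stated form.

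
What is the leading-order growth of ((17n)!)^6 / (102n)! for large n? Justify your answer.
((17n)!)^6/(102n)! ~ ((2π·17n)^(5/2) / sqrt(6)) · 6^(−6·17n)  →  0

Write N = 17n. Stirling: N! ~ sqrt(2π N)(N/e)^N and (6N)! ~ sqrt(2π·6N)·(6N/e)^(6N).
  (N!)^6/(6N)! ~ (2π N)^(6/2) (N/e)^(6N) / [sqrt(2π·6N) (6N/e)^(6N)]
     = (2π N)^(6/2) / sqrt(2π·6N) · (N/(6N))^(6N)
     = (2π N)^((6−1)/2) / sqrt(6) · 6^(−6N).
Since 6^6 > 1, the factor 6^(−6N) decays exponentially, so the ratio → 0. Substituting N = 17n gives the stated form.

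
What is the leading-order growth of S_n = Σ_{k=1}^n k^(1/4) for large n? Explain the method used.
S_n ~ (4/5) · n^(5/4)

Integral comparison: Σ_{k=1}^n k^(1/4) = ∫_0^n x^(1/4) dx + O(n^(1/4)). The integral is n^(1 + 1/4) / (1 + 1/4) = n^((1+4)/4) / ((1+4)/4) = (4/5) · n^(5/4).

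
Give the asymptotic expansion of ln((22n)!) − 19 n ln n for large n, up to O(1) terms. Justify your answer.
ln((22n)!) − 19 n ln n = 3 n ln n + 22(ln 22 − 1) n + (1/2) ln(2π·22n) + O(1/n)

Stirling: ln((22n)!) = 22n ln(22n) − 22n + (1/2) ln(2π·22n) + O(1/n).
Expand 22n ln(22n) = 22n (ln n + ln 22) = 22n ln n + 22n ln 22.
Subtract 19n ln n: leading term is (22 − 19) n ln n = 3 n ln n. The next term is 22n ln 22 − 22n = 22(ln 22 − 1) n. Then the (1/2) ln(2π·22n) correction.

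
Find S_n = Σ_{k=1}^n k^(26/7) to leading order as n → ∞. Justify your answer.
S_n ~ (7/33) · n^(33/7)

Integral comparison: Σ_{k=1}^n k^(26/7) = ∫_0^n x^(26/7) dx + O(n^(26/7)). The integral is n^(1 + 26/7) / (1 + 26/7) = n^((26+7)/7) / ((26+7)/7) = (7/33) · n^(33/7).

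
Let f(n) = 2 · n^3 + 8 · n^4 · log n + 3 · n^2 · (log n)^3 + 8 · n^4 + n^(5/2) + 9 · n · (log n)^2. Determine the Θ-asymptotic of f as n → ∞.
f(n) ∈ Θ(n^4 · log n)

Compare the terms by growth order. For large n, n^a · (log n)^b dominates n^a' · (log n)^b' iff a > a', or (a = a' and b > b'). Ranking the 6 terms shows the dominant one is 8 · n^4 · log n. Hence f(n) ∈ Θ(n^4 · log n).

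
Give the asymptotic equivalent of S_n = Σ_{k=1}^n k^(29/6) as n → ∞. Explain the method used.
S_n ~ (6/35) · n^(35/6)

Integral comparison: Σ_{k=1}^n k^(29/6) = ∫_0^n x^(29/6) dx + O(n^(29/6)). The integral is n^(1 + 29/6) / (1 + 29/6) = n^((29+6)/6) / ((29+6)/6) = (6/35) · n^(35/6).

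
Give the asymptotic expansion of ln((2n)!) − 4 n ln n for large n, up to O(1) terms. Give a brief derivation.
ln((2n)!) − 4 n ln n = −2 n ln n + 2(ln 2 − 1) n + (1/2) ln(2π·2n) + O(1/n)

Stirling: ln((2n)!) = 2n ln(2n) − 2n + (1/2) ln(2π·2n) + O(1/n).
Expand 2n ln(2n) = 2n (ln n + ln 2) = 2n ln n + 2n ln 2.
Subtract 4n ln n: leading term is (2 − 4) n ln n = −2 n ln n. The next term is 2n ln 2 − 2n = 2(ln 2 − 1) n. Then the (1/2) ln(2π·2n) correction.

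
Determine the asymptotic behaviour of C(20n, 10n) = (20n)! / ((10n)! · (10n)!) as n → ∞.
C(20n, 10n) ~ (4)^(10n) · sqrt(1/(π·10n))

Write N = 10n. Apply Stirling to each factorial:
  (2N)! ~ sqrt(2π·2N) · (2N/e)^(2N),
  N! ~ sqrt(2π N) · (N/e)^N,
  (1N)! ~ sqrt(2π·1N) · (1N/e)^(1N).
The exponential factors combine to (2N)^(2N) / (N^N · (1N)^(1N)) = 2^(2N)/1^(1N) = (2^2/1^1)^N = (4)^N.
The square-root prefactors combine to sqrt(2π·2N) / (sqrt(2π N)·sqrt(2π·1N)) = sqrt(2 / (2π·1·N)) = sqrt(1/(π·10n)).
Substituting N = 10n: C(20n, 10n) ~ (4)^(10n) · sqrt(1/(π·10n)).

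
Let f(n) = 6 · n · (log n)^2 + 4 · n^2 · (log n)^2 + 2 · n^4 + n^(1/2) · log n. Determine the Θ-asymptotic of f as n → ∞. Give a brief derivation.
f(n) ∈ Θ(n^4)

Compare the terms by growth order. For large n, n^a · (log n)^b dominates n^a' · (log n)^b' iff a > a', or (a = a' and b > b'). Ranking the 4 terms shows the dominant one is 2 · n^4. Hence f(n) ∈ Θ(n^4).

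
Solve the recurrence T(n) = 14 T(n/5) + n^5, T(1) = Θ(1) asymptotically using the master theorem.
T(n) = Θ(n^5)

log_5 14 ≈ 1.640. f(n) = n^5 dominates n^(log_5 14) since 5 > 1.640, and the regularity condition a·f(n/b) = 14·(n/5)^5 = (14/3125)·n^5 ≤ c·f(n) holds with c = 14/3125 ≈ 0.00448 < 1. So this is Case 3: T(n) = Θ(f(n)) = Θ(n^5).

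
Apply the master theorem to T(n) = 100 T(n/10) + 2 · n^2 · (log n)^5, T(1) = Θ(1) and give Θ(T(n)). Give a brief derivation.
T(n) = Θ(n^2 · (log n)^6)

Here log_10 100 = 2 and f(n) = 2 · n^2 · (log n)^5 = Θ(n^(log_10 100) · (log n)^5). This is the extended Case 2 of the master theorem (f matches the critical exponent up to log factors), giving T(n) = Θ(n^(log_10 100) · (log n)^(5+1)) = Θ(n^2 · (log n)^6).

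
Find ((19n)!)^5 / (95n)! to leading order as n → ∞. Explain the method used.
((19n)!)^5/(95n)! ~ ((2π·19n)^(4/2) / sqrt(5)) · 5^(−5·19n)  →  0

Write N = 19n. Stirling: N! ~ sqrt(2π N)(N/e)^N and (5N)! ~ sqrt(2π·5N)·(5N/e)^(5N).
  (N!)^5/(5N)! ~ (2π N)^(5/2) (N/e)^(5N) / [sqrt(2π·5N) (5N/e)^(5N)]
     = (2π N)^(5/2) / sqrt(2π·5N) · (N/(5N))^(5N)
     = (2π N)^((5−1)/2) / sqrt(5) · 5^(−5N).
Since 5^5 > 1, the factor 5^(−5N) decays exponentially, so the ratio → 0. Substituting N = 19n gives the stated form.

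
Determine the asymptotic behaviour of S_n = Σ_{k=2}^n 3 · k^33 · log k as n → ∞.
S_n ~ 3 · n^34 log n / 34 − 3 · n^34 / 1156

By integral comparison, S_n = ∫_1^n 3 · x^33 · log x dx + O(n^33 · log n). For the integral, ∫ x^33 log x dx = n^34 log n / 34 − n^34/1156 (integration by parts). Hence S_n ~ 3 · n^34 log n / 34 − 3 · n^34 / 1156.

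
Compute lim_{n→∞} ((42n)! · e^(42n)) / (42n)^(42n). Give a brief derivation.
lim = ∞

Stirling: (42n)! ~ sqrt(2π·42n) · (42n/e)^(42n). Hence
  (42n)! · e^(42n) / (42n)^(42n) ~ sqrt(2π·42n) = sqrt(2π·42) · sqrt(n) → ∞.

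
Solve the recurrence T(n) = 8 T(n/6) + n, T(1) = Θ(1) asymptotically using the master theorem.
T(n) = Θ(n^(log_6 8))

Master theorem: compare f(n) = n to n^(log_6 8) where log_6 8 ≈ 1.161. Since 1 < log_6 8, we have f(n) = O(n^(log_6 8 − ε)) for some ε > 0 — Case 1. Hence T(n) = Θ(n^(log_6 8)).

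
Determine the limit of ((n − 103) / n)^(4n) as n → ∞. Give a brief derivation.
lim = e^(−412)

Rewrite as (1 − 103/n)^(4n). By the standard limit (1 + x/n)^n → e^x, we have (1 − 103/n)^n → e^(−103), and raising to the 4th power gives e^(−412).
More precisely, ln[(1 − 103/n)^(4n)] = 4n · ln(1 − 103/n) = 4n · (-103/n + O(1/n^2)) = -412 + O(1/n) → -412.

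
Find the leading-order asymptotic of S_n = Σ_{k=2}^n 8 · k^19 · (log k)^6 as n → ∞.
S_n ~ 2 · n^20 · (log n)^6 / 5

By integral comparison, S_n = ∫_1^n 8 · x^19 · (log x)^6 dx + O(n^19 · (log n)^6). For the integral, the leading term of ∫_1^n x^19 (log x)^6 dx is n^20/20 · (log n)^6 (by repeated integration by parts; each step lowers the log-exponent and produces a relatively O(1/log n) correction). Hence S_n ~ 2 · n^20 · (log n)^6 / 5.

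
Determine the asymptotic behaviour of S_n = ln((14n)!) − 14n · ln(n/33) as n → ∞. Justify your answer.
S_n ~ 14n · (ln 462 − 1) + O(ln n)

Stirling: ln((14n)!) = 14n ln(14n) − 14n + O(ln n).
  S_n = 14n ln(14n) − 14n − 14n ln(n/33) + O(ln n)
      = 14n ln(14n) − 14n ln n + 14n ln 33 − 14n + O(ln n)
      = 14n ln 14 + 14n ln 33 − 14n + O(ln n)
      = 14n (ln 462 − 1) + O(ln n).
Numerically ln(462) − 1 ≈ 5.1356.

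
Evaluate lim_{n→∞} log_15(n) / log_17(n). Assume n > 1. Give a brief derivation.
lim = ln(17) / ln(15) = log_15(17)

Change of base: log_15(n) = ln n / ln 15 and log_17(n) = ln n / ln 17. The ratio is (ln n / ln 15) · (ln 17 / ln n) = ln 17 / ln 15, a constant independent of n. So the limit is ln 17 / ln 15 = log_15(17).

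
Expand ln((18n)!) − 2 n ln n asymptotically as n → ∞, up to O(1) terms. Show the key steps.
ln((18n)!) − 2 n ln n = 16 n ln n + 18(ln 18 − 1) n + (1/2) ln(2π·18n) + O(1/n)

Stirling: ln((18n)!) = 18n ln(18n) − 18n + (1/2) ln(2π·18n) + O(1/n).
Expand 18n ln(18n) = 18n (ln n + ln 18) = 18n ln n + 18n ln 18.
Subtract 2n ln n: leading term is (18 − 2) n ln n = 16 n ln n. The next term is 18n ln 18 − 18n = 18(ln 18 − 1) n. Then the (1/2) ln(2π·18n) correction.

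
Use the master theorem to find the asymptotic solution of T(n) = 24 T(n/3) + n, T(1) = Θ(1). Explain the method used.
T(n) = Θ(n^(log_3 24))

Master theorem: compare f(n) = n to n^(log_3 24) where log_3 24 ≈ 2.893. Since 1 < log_3 24, we have f(n) = O(n^(log_3 24 − ε)) for some ε > 0 — Case 1. Hence T(n) = Θ(n^(log_3 24)).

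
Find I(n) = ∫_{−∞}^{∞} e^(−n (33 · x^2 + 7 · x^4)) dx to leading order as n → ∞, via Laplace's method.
I(n) ~ sqrt(π/(33n))

φ(x) = 33 · x^2 + 7 · x^4 has its unique global minimum at x* = 0 (since φ'(x) = 66x + 28x^3 = 0 only at x = 0 for real x with both coefficients positive, and φ → ∞ as |x| → ∞). At x* = 0, φ(0) = 0 and φ''(0) = 66. Laplace's method then gives
  I(n) ~ sqrt(2π / (n · φ''(0))) · e^(−n φ(0)) = sqrt(2π / (66n)) = sqrt(π/(33n)).
The 7 · x^4 term contributes only at subleading order (an O(1/n) relative correction).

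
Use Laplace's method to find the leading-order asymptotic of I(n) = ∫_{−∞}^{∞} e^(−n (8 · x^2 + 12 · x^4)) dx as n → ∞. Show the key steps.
I(n) ~ sqrt(π/(8n))

φ(x) = 8 · x^2 + 12 · x^4 has its unique global minimum at x* = 0 (since φ'(x) = 16x + 48x^3 = 0 only at x = 0 for real x with both coefficients positive, and φ → ∞ as |x| → ∞). At x* = 0, φ(0) = 0 and φ''(0) = 16. Laplace's method then gives
  I(n) ~ sqrt(2π / (n · φ''(0))) · e^(−n φ(0)) = sqrt(2π / (16n)) = sqrt(π/(8n)).
The 12 · x^4 term contributes only at subleading order (an O(1/n) relative correction).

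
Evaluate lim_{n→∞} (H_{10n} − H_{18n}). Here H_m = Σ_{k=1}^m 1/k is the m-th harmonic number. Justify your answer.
lim = ln(10/18) = ln(5/9)

Euler-Maclaurin gives H_m = ln m + γ + 1/(2m) + O(1/m^2). The γ and O(1/m) terms cancel in the difference:
  H_{10n} − H_{18n} = ln(10n) − ln(18n) + O(1/n) = ln(10/18) + O(1/n).
Hence the limit is ln(10/18) = ln(5/9).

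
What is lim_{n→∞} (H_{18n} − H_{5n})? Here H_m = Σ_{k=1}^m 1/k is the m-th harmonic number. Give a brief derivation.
lim = ln(18/5)

Euler-Maclaurin gives H_m = ln m + γ + 1/(2m) + O(1/m^2). The γ and O(1/m) terms cancel in the difference:
  H_{18n} − H_{5n} = ln(18n) − ln(5n) + O(1/n) = ln(18/5) + O(1/n).
Hence the limit is ln(18/5).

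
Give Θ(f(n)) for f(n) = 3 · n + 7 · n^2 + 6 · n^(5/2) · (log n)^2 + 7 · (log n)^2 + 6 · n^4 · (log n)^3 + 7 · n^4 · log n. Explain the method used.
f(n) ∈ Θ(n^4 · (log n)^3)

Compare the terms by growth order. For large n, n^a · (log n)^b dominates n^a' · (log n)^b' iff a > a', or (a = a' and b > b'). Ranking the 6 terms shows the dominant one is 6 · n^4 · (log n)^3. Hence f(n) ∈ Θ(n^4 · (log n)^3).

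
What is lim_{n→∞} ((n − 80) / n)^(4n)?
lim = e^(−320)

Rewrite as (1 − 80/n)^(4n). By the standard limit (1 + x/n)^n → e^x, we have (1 − 80/n)^n → e^(−80), and raising to the 4th power gives e^(−320).
More precisely, ln[(1 − 80/n)^(4n)] = 4n · ln(1 − 80/n) = 4n · (-80/n + O(1/n^2)) = -320 + O(1/n) → -320.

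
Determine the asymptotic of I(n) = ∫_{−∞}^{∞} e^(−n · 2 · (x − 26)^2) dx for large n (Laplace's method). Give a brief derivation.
I(n) = sqrt(π/(2n))

Here φ(x) = 2 · (x − 26)^2 has its unique minimum at x* = 26 with φ(x*) = 0 and φ''(x*) = 4. Laplace's method gives
  I(n) ~ e^(−n φ(x*)) · sqrt(2π / (n · φ''(x*))) = sqrt(2π / (4n)) = sqrt(π/(2n)).
This is exact: substituting u = (x − 26)·sqrt(2n) gives I(n) = (1/sqrt(2n)) ∫_{−∞}^{∞} e^(−u^2) du = sqrt(π/(2n)).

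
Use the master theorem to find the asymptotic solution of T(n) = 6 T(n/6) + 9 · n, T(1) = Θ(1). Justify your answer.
T(n) = Θ(n log n)

log_6 6 = 1, and f(n) = 9 · n = Θ(n^(log_6 6)). This is Case 2 of the master theorem: T(n) = Θ(f(n) · log n) = Θ(n log n).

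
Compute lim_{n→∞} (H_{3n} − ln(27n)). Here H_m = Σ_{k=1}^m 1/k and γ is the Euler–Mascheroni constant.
lim = −ln 9 + γ

By Euler-Maclaurin, H_m = ln m + γ + O(1/m). So
  H_{3n} − ln(27n) = ln(3n) + γ − ln(27n) + O(1/n)
                       = ln(3/27) + γ + O(1/n).
Hence the limit is ln(3/27) + γ (= −ln 9).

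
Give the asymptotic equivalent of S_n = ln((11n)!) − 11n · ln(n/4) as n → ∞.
S_n ~ 11n · (ln 44 − 1) + O(ln n)

Stirling: ln((11n)!) = 11n ln(11n) − 11n + O(ln n).
  S_n = 11n ln(11n) − 11n − 11n ln(n/4) + O(ln n)
      = 11n ln(11n) − 11n ln n + 11n ln 4 − 11n + O(ln n)
      = 11n ln 11 + 11n ln 4 − 11n + O(ln n)
      = 11n (ln 44 − 1) + O(ln n).
Numerically ln(44) − 1 ≈ 2.7842.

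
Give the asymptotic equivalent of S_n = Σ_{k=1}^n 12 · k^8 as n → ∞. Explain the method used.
S_n ~ 4 · n^9 / 3

By integral comparison (Euler-Maclaurin), Σ_{k=1}^n 12 · k^8 = 12 · ∫_0^n x^8 dx + O(n^8) = 12 · n^9/9 = 4 · n^9 / 3 + O(n^8). (Equivalently, Faulhaber's formula gives the same leading term.)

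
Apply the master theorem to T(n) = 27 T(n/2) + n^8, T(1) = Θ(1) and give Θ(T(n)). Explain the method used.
T(n) = Θ(n^8)

log_2 27 ≈ 4.755. f(n) = n^8 dominates n^(log_2 27) since 8 > 4.755, and the regularity condition a·f(n/b) = 27·(n/2)^8 = (27/256)·n^8 ≤ c·f(n) holds with c = 27/256 ≈ 0.105 < 1. So this is Case 3: T(n) = Θ(f(n)) = Θ(n^8).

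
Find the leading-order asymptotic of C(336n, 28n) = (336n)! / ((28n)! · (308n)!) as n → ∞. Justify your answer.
C(336n, 28n) ~ (8916100448256/285311670611)^(28n) · sqrt(6/(11π·28n))

Write N = 28n. Apply Stirling to each factorial:
  (12N)! ~ sqrt(2π·12N) · (12N/e)^(12N),
  N! ~ sqrt(2π N) · (N/e)^N,
  (11N)! ~ sqrt(2π·11N) · (11N/e)^(11N).
The exponential factors combine to (12N)^(12N) / (N^N · (11N)^(11N)) = 12^(12N)/11^(11N) = (12^12/11^11)^N = (8916100448256/285311670611)^N.
The square-root prefactors combine to sqrt(2π·12N) / (sqrt(2π N)·sqrt(2π·11N)) = sqrt(12 / (2π·11·N)) = sqrt(6/(11π·28n)).
Substituting N = 28n: C(336n, 28n) ~ (8916100448256/285311670611)^(28n) · sqrt(6/(11π·28n)).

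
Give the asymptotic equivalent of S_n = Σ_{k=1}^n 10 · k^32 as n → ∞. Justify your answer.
S_n ~ 10 · n^33 / 33

By integral comparison (Euler-Maclaurin), Σ_{k=1}^n 10 · k^32 = 10 · ∫_0^n x^32 dx + O(n^32) = 10 · n^33/33 + O(n^32). (Equivalently, Faulhaber's formula gives the same leading term.)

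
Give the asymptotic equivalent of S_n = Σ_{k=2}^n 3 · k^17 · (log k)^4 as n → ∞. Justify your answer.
S_n ~ n^18 · (log n)^4 / 6

By integral comparison, S_n = ∫_1^n 3 · x^17 · (log x)^4 dx + O(n^17 · (log n)^4). For the integral, the leading term of ∫_1^n x^17 (log x)^4 dx is n^18/18 · (log n)^4 (by repeated integration by parts; each step lowers the log-exponent and produces a relatively O(1/log n) correction). Hence S_n ~ n^18 · (log n)^4 / 6.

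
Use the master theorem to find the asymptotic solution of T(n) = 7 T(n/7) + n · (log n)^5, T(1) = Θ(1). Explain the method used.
T(n) = Θ(n · (log n)^6)

Here log_7 7 = 1 and f(n) = n · (log n)^5 = Θ(n^(log_7 7) · (log n)^5). This is the extended Case 2 of the master theorem (f matches the critical exponent up to log factors), giving T(n) = Θ(n^(log_7 7) · (log n)^(5+1)) = Θ(n · (log n)^6).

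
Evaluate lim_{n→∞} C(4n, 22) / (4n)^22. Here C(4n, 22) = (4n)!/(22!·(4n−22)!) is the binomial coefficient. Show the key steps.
lim = 1/22! = 1/1124000727777607680000

With N = 4n → ∞: C(N, 22) / N^22 = [N(N−1)…(N−21)] / (22! · N^22) = (1/22!) · 1 · (1 − 1/(4n)) · … · (1 − 21/(4n)). Each factor → 1 as N → ∞, so the limit is 1/22! = 1/1124000727777607680000.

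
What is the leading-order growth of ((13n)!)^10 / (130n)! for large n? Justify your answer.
((13n)!)^10/(130n)! ~ ((2π·13n)^(9/2) / sqrt(10)) · 10^(−10·13n)  →  0

Write N = 13n. Stirling: N! ~ sqrt(2π N)(N/e)^N and (10N)! ~ sqrt(2π·10N)·(10N/e)^(10N).
  (N!)^10/(10N)! ~ (2π N)^(10/2) (N/e)^(10N) / [sqrt(2π·10N) (10N/e)^(10N)]
     = (2π N)^(10/2) / sqrt(2π·10N) · (N/(10N))^(10N)
     = (2π N)^((10−1)/2) / sqrt(10) · 10^(−10N).
Since 10^10 > 1, the factor 10^(−10N) decays exponentially, so the ratio → 0. Substituting N = 13n gives the stated form.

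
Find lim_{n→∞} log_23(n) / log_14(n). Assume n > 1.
lim = ln(14) / ln(23) = log_23(14)

Change of base: log_23(n) = ln n / ln 23 and log_14(n) = ln n / ln 14. The ratio is (ln n / ln 23) · (ln 14 / ln n) = ln 14 / ln 23, a constant independent of n. So the limit is ln 14 / ln 23 = log_23(14).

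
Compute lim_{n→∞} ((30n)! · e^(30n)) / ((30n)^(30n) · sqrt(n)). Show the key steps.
lim = sqrt(2π·30)

Stirling: (30n)! ~ sqrt(2π·30n) · (30n/e)^(30n). Hence
  (30n)! · e^(30n) / (30n)^(30n) ~ sqrt(2π·30n).
Dividing by sqrt(n): sqrt(2π·30n) / sqrt(n) = sqrt(2π·30) · n^((1−1)/2), so the limit is sqrt(2π·30).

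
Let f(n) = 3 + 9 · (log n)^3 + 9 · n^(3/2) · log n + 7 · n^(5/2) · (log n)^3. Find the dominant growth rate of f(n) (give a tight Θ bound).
f(n) ∈ Θ(n^(5/2) · (log n)^3)

Compare the terms by growth order. For large n, n^a · (log n)^b dominates n^a' · (log n)^b' iff a > a', or (a = a' and b > b'). Ranking the 4 terms shows the dominant one is 7 · n^(5/2) · (log n)^3. Hence f(n) ∈ Θ(n^(5/2) · (log n)^3).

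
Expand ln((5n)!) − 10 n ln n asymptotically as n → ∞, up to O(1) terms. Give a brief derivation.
ln((5n)!) − 10 n ln n = −5 n ln n + 5(ln 5 − 1) n + (1/2) ln(2π·5n) + O(1/n)

Stirling: ln((5n)!) = 5n ln(5n) − 5n + (1/2) ln(2π·5n) + O(1/n).
Expand 5n ln(5n) = 5n (ln n + ln 5) = 5n ln n + 5n ln 5.
Subtract 10n ln n: leading term is (5 − 10) n ln n = −5 n ln n. The next term is 5n ln 5 − 5n = 5(ln 5 − 1) n. Then the (1/2) ln(2π·5n) correction.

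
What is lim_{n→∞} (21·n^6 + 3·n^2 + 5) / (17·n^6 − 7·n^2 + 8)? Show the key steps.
lim = 21/17

For large n the leading n^6 terms dominate both numerator and denominator. Dividing top and bottom by n^6, every other term tends to 0, leaving 21/17.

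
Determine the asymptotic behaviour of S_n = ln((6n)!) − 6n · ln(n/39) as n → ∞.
S_n ~ 6n · (ln 234 − 1) + O(ln n)

Stirling: ln((6n)!) = 6n ln(6n) − 6n + O(ln n).
  S_n = 6n ln(6n) − 6n − 6n ln(n/39) + O(ln n)
      = 6n ln(6n) − 6n ln n + 6n ln 39 − 6n + O(ln n)
      = 6n ln 6 + 6n ln 39 − 6n + O(ln n)
      = 6n (ln 234 − 1) + O(ln n).
Numerically ln(234) − 1 ≈ 4.4553.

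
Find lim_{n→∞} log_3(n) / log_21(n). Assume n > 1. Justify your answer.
lim = ln(21) / ln(3) = log_3(21)

Change of base: log_3(n) = ln n / ln 3 and log_21(n) = ln n / ln 21. The ratio is (ln n / ln 3) · (ln 21 / ln n) = ln 21 / ln 3, a constant independent of n. So the limit is ln 21 / ln 3 = log_3(21).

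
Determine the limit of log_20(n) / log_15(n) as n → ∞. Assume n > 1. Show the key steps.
lim = ln(15) / ln(20) = log_20(15)

Change of base: log_20(n) = ln n / ln 20 and log_15(n) = ln n / ln 15. The ratio is (ln n / ln 20) · (ln 15 / ln n) = ln 15 / ln 20, a constant independent of n. So the limit is ln 15 / ln 20 = log_20(15).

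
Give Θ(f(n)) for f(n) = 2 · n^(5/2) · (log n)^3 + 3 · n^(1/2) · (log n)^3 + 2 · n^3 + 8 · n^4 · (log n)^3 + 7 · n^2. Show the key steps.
f(n) ∈ Θ(n^4 · (log n)^3)

Compare the terms by growth order. For large n, n^a · (log n)^b dominates n^a' · (log n)^b' iff a > a', or (a = a' and b > b'). Ranking the 5 terms shows the dominant one is 8 · n^4 · (log n)^3. Hence f(n) ∈ Θ(n^4 · (log n)^3).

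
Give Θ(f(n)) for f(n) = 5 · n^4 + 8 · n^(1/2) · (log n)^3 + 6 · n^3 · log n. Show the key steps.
f(n) ∈ Θ(n^4)

Compare the terms by growth order. For large n, n^a · (log n)^b dominates n^a' · (log n)^b' iff a > a', or (a = a' and b > b'). Ranking the 3 terms shows the dominant one is 5 · n^4. Hence f(n) ∈ Θ(n^4).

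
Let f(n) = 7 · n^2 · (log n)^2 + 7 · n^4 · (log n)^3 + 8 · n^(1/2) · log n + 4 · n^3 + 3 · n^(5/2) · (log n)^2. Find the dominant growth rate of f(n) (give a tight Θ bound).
f(n) ∈ Θ(n^4 · (log n)^3)

Compare the terms by growth order. For large n, n^a · (log n)^b dominates n^a' · (log n)^b' iff a > a', or (a = a' and b > b'). Ranking the 5 terms shows the dominant one is 7 · n^4 · (log n)^3. Hence f(n) ∈ Θ(n^4 · (log n)^3).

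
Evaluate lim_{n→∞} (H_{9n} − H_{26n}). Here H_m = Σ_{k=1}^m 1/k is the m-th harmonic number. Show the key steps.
lim = ln(9/26)

Euler-Maclaurin gives H_m = ln m + γ + 1/(2m) + O(1/m^2). The γ and O(1/m) terms cancel in the difference:
  H_{9n} − H_{26n} = ln(9n) − ln(26n) + O(1/n) = ln(9/26) + O(1/n).
Hence the limit is ln(9/26).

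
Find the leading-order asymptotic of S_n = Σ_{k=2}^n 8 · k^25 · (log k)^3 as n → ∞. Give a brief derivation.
S_n ~ 4 · n^26 · (log n)^3 / 13

By integral comparison, S_n = ∫_1^n 8 · x^25 · (log x)^3 dx + O(n^25 · (log n)^3). For the integral, the leading term of ∫_1^n x^25 (log x)^3 dx is n^26/26 · (log n)^3 (by repeated integration by parts; each step lowers the log-exponent and produces a relatively O(1/log n) correction). Hence S_n ~ 4 · n^26 · (log n)^3 / 13.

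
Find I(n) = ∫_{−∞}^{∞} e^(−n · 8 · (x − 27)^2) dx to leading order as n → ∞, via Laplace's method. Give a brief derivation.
I(n) = sqrt(π/(8n))

Here φ(x) = 8 · (x − 27)^2 has its unique minimum at x* = 27 with φ(x*) = 0 and φ''(x*) = 16. Laplace's method gives
  I(n) ~ e^(−n φ(x*)) · sqrt(2π / (n · φ''(x*))) = sqrt(2π / (16n)) = sqrt(π/(8n)).
This is exact: substituting u = (x − 27)·sqrt(8n) gives I(n) = (1/sqrt(8n)) ∫_{−∞}^{∞} e^(−u^2) du = sqrt(π/(8n)).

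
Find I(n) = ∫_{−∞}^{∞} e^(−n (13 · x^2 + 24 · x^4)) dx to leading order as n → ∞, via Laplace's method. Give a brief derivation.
I(n) ~ sqrt(π/(13n))

φ(x) = 13 · x^2 + 24 · x^4 has its unique global minimum at x* = 0 (since φ'(x) = 26x + 96x^3 = 0 only at x = 0 for real x with both coefficients positive, and φ → ∞ as |x| → ∞). At x* = 0, φ(0) = 0 and φ''(0) = 26. Laplace's method then gives
  I(n) ~ sqrt(2π / (n · φ''(0))) · e^(−n φ(0)) = sqrt(2π / (26n)) = sqrt(π/(13n)).
The 24 · x^4 term contributes only at subleading order (an O(1/n) relative correction).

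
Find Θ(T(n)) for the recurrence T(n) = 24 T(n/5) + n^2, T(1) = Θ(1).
T(n) = Θ(n^2)

log_5 24 ≈ 1.975. f(n) = n^2 dominates n^(log_5 24) since 2 > 1.975, and the regularity condition a·f(n/b) = 24·(n/5)^2 = (24/25)·n^2 ≤ c·f(n) holds with c = 24/25 ≈ 0.96 < 1. So this is Case 3: T(n) = Θ(f(n)) = Θ(n^2).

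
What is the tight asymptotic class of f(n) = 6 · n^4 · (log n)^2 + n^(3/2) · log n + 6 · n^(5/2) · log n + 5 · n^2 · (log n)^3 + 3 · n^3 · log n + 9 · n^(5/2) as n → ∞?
f(n) ∈ Θ(n^4 · (log n)^2)

Compare the terms by growth order. For large n, n^a · (log n)^b dominates n^a' · (log n)^b' iff a > a', or (a = a' and b > b'). Ranking the 6 terms shows the dominant one is 6 · n^4 · (log n)^2. Hence f(n) ∈ Θ(n^4 · (log n)^2).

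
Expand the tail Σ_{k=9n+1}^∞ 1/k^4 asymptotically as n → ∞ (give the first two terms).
Σ_{k>9n} 1/k^4 = 1/(3 · (9n)^3) − 1/(2 · (9n)^4) + O(1/(9n)^5)

Compare to the integral: ∫_{9n}^∞ x^(−4) dx = [−x^(−3)/3]_{9n}^∞ = 1/((4−1)·(9n)^3). The Euler-Maclaurin correction adds −f(9n)/2 = −1/(2·(9n)^4). Euler-Maclaurin then gives
  Σ_{k>9n} 1/k^4 = ∫_{9n}^∞ dx/x^4 − 1/(2·(9n)^4) + O(1/(9n)^5).
(Equivalently this is ζ(4) − Σ_{k≤9n} 1/k^4.)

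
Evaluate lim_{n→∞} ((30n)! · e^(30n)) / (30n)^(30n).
lim = ∞

Stirling: (30n)! ~ sqrt(2π·30n) · (30n/e)^(30n). Hence
  (30n)! · e^(30n) / (30n)^(30n) ~ sqrt(2π·30n) = sqrt(2π·30) · sqrt(n) → ∞.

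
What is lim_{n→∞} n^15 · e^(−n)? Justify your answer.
lim = 0

Exponentials with base > 1 dominate every fixed polynomial: for any fixed c, n^c / e^n → 0 as n → ∞ (e.g. by the ratio test, or since e^n grows faster than any power of n). Hence n^15 · e^(−n) = n^15 / e^n → 0.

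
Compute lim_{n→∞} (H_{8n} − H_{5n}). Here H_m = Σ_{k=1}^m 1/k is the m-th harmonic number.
lim = ln(8/5)

Euler-Maclaurin gives H_m = ln m + γ + 1/(2m) + O(1/m^2). The γ and O(1/m) terms cancel in the difference:
  H_{8n} − H_{5n} = ln(8n) − ln(5n) + O(1/n) = ln(8/5) + O(1/n).
Hence the limit is ln(8/5).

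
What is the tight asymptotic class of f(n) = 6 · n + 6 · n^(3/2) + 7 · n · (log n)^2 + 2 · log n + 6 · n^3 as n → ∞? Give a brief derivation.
f(n) ∈ Θ(n^3)

Compare the terms by growth order. For large n, n^a · (log n)^b dominates n^a' · (log n)^b' iff a > a', or (a = a' and b > b'). Ranking the 5 terms shows the dominant one is 6 · n^3. Hence f(n) ∈ Θ(n^3).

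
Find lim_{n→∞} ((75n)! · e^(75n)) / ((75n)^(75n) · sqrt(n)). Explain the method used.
lim = sqrt(2π·75)

Stirling: (75n)! ~ sqrt(2π·75n) · (75n/e)^(75n). Hence
  (75n)! · e^(75n) / (75n)^(75n) ~ sqrt(2π·75n).
Dividing by sqrt(n): sqrt(2π·75n) / sqrt(n) = sqrt(2π·75) · n^((1−1)/2), so the limit is sqrt(2π·75).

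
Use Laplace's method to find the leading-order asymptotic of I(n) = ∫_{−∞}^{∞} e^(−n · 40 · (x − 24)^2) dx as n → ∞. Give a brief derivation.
I(n) = sqrt(π/(40n))

Here φ(x) = 40 · (x − 24)^2 has its unique minimum at x* = 24 with φ(x*) = 0 and φ''(x*) = 80. Laplace's method gives
  I(n) ~ e^(−n φ(x*)) · sqrt(2π / (n · φ''(x*))) = sqrt(2π / (80n)) = sqrt(π/(40n)).
This is exact: substituting u = (x − 24)·sqrt(40n) gives I(n) = (1/sqrt(40n)) ∫_{−∞}^{∞} e^(−u^2) du = sqrt(π/(40n)).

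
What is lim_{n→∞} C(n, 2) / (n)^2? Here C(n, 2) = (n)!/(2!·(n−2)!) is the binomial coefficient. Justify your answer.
lim = 1/2! = 1/2

With N = n → ∞: C(N, 2) / N^2 = [N(N−1)…(N−1)] / (2! · N^2) = (1/2!) · 1 · (1 − 1/n). Each factor → 1 as N → ∞, so the limit is 1/2! = 1/2.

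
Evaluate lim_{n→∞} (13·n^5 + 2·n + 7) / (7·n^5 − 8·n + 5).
lim = 13/7

For large n the leading n^5 terms dominate both numerator and denominator. Dividing top and bottom by n^5, every other term tends to 0, leaving 13/7.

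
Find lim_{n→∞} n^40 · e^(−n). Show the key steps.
lim = 0

Exponentials with base > 1 dominate every fixed polynomial: for any fixed c, n^c / e^n → 0 as n → ∞ (e.g. by the ratio test, or since e^n grows faster than any power of n). Hence n^40 · e^(−n) = n^40 / e^n → 0.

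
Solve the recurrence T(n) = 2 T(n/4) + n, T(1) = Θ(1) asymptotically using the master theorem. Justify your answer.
T(n) = Θ(n)

log_4 2 ≈ 0.500. f(n) = n dominates n^(log_4 2) since 1 > 0.500, and the regularity condition a·f(n/b) = 2·(n/4)^1 = (2/4)·n ≤ c·f(n) holds with c = 2/4 ≈ 0.5 < 1. So this is Case 3: T(n) = Θ(f(n)) = Θ(n).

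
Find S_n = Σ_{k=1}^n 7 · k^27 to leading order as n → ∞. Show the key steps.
S_n ~ n^28 / 4

By integral comparison (Euler-Maclaurin), Σ_{k=1}^n 7 · k^27 = 7 · ∫_0^n x^27 dx + O(n^27) = 7 · n^28/28 = n^28 / 4 + O(n^27). (Equivalently, Faulhaber's formula gives the same leading term.)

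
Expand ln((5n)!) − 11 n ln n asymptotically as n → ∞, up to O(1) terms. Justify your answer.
ln((5n)!) − 11 n ln n = −6 n ln n + 5(ln 5 − 1) n + (1/2) ln(2π·5n) + O(1/n)

Stirling: ln((5n)!) = 5n ln(5n) − 5n + (1/2) ln(2π·5n) + O(1/n).
Expand 5n ln(5n) = 5n (ln n + ln 5) = 5n ln n + 5n ln 5.
Subtract 11n ln n: leading term is (5 − 11) n ln n = −6 n ln n. The next term is 5n ln 5 − 5n = 5(ln 5 − 1) n. Then the (1/2) ln(2π·5n) correction.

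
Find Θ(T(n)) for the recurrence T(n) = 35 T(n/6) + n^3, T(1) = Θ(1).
T(n) = Θ(n^3)

log_6 35 ≈ 1.984. f(n) = n^3 dominates n^(log_6 35) since 3 > 1.984, and the regularity condition a·f(n/b) = 35·(n/6)^3 = (35/216)·n^3 ≤ c·f(n) holds with c = 35/216 ≈ 0.162 < 1. So this is Case 3: T(n) = Θ(f(n)) = Θ(n^3).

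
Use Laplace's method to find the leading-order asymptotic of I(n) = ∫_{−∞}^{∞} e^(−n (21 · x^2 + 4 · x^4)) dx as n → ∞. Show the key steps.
I(n) ~ sqrt(π/(21n))

φ(x) = 21 · x^2 + 4 · x^4 has its unique global minimum at x* = 0 (since φ'(x) = 42x + 16x^3 = 0 only at x = 0 for real x with both coefficients positive, and φ → ∞ as |x| → ∞). At x* = 0, φ(0) = 0 and φ''(0) = 42. Laplace's method then gives
  I(n) ~ sqrt(2π / (n · φ''(0))) · e^(−n φ(0)) = sqrt(2π / (42n)) = sqrt(π/(21n)).
The 4 · x^4 term contributes only at subleading order (an O(1/n) relative correction).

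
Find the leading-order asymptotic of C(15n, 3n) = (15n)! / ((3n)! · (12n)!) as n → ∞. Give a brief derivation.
C(15n, 3n) ~ (3125/256)^(3n) · sqrt(5/(8π·3n))

Write N = 3n. Apply Stirling to each factorial:
  (5N)! ~ sqrt(2π·5N) · (5N/e)^(5N),
  N! ~ sqrt(2π N) · (N/e)^N,
  (4N)! ~ sqrt(2π·4N) · (4N/e)^(4N).
The exponential factors combine to (5N)^(5N) / (N^N · (4N)^(4N)) = 5^(5N)/4^(4N) = (5^5/4^4)^N = (3125/256)^N.
The square-root prefactors combine to sqrt(2π·5N) / (sqrt(2π N)·sqrt(2π·4N)) = sqrt(5 / (2π·4·N)) = sqrt(5/(8π·3n)).
Substituting N = 3n: C(15n, 3n) ~ (3125/256)^(3n) · sqrt(5/(8π·3n)).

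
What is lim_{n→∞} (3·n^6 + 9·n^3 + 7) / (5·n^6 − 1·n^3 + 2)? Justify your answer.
lim = 3/5

For large n the leading n^6 terms dominate both numerator and denominator. Dividing top and bottom by n^6, every other term tends to 0, leaving 3/5.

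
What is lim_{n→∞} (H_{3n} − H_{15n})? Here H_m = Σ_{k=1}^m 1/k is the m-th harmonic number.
lim = ln(3/15) = −ln 5

Euler-Maclaurin gives H_m = ln m + γ + 1/(2m) + O(1/m^2). The γ and O(1/m) terms cancel in the difference:
  H_{3n} − H_{15n} = ln(3n) − ln(15n) + O(1/n) = ln(3/15) + O(1/n).
Hence the limit is ln(3/15) = −ln 5.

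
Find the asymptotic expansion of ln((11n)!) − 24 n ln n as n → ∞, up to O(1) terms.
ln((11n)!) − 24 n ln n = −13 n ln n + 11(ln 11 − 1) n + (1/2) ln(2π·11n) + O(1/n)

Stirling: ln((11n)!) = 11n ln(11n) − 11n + (1/2) ln(2π·11n) + O(1/n).
Expand 11n ln(11n) = 11n (ln n + ln 11) = 11n ln n + 11n ln 11.
Subtract 24n ln n: leading term is (11 − 24) n ln n = −13 n ln n. The next term is 11n ln 11 − 11n = 11(ln 11 − 1) n. Then the (1/2) ln(2π·11n) correction.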